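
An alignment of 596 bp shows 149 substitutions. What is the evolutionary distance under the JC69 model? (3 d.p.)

0.304

p = 149/596 = 0.25.
d = −(3/4) ln(1 − 4p/3) = −0.75 ln(1 − 0.333333) = −0.75 ln(0.666667)
  = −0.75 × (-0.405465) = 0.304099 substitutions/site.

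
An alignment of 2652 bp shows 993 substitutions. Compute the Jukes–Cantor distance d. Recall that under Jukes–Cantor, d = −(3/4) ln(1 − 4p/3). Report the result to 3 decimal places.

p = 993/2652 ≈ 0.374434.
d = −(3/4) ln(1 − 4p/3) = −0.75 ln(1 − 0.499245) = −0.75 ln(0.500755)
  = −0.75 × (-0.691638) = 0.518729 substitutions/site.

0.519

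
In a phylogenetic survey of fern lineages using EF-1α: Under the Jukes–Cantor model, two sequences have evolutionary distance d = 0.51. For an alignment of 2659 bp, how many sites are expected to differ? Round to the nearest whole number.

984

Invert JC69: p = (3/4)(1 − e^(−4d/3)) = 0.75 × (1 − e^(-0.68)) = 0.75 × (1 − 0.506617) = 0.370037.
Expected differing sites = pL ≈ 0.370037 × 2659 = 983.928383 ≈ 984.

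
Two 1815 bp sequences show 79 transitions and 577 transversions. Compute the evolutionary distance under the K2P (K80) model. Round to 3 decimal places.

P = 79/1815 ≈ 0.043526 and Q = 577/1815 ≈ 0.317906.
Under the Kimura two-parameter model, d = −½ ln(1 − 2P − Q) − ¼ ln(1 − 2Q).
1 − 2P − Q = 0.595042, giving −½ ln(0.595042) = 0.259562.
1 − 2Q = 0.364188, giving −¼ ln(0.364188) = 0.252521.
d = 0.259562 + 0.252521 = 0.512083.

0.512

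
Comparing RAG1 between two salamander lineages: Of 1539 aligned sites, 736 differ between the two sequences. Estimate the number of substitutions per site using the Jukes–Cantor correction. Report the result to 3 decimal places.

0.761

p = 736/1539 ≈ 0.478233.
d = −(3/4) ln(1 − 4p/3) = −0.75 ln(1 − 0.637644) = −0.75 ln(0.362356)
  = −0.75 × (-1.015128) = 0.761346 substitutions/site.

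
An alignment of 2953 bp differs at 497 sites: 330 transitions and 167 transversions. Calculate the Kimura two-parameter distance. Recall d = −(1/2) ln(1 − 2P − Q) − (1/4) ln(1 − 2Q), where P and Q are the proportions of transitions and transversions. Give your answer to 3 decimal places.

P = 330/2953 ≈ 0.111751 and Q = 167/2953 ≈ 0.056553.
Under the Kimura two-parameter model, d = −½ ln(1 − 2P − Q) − ¼ ln(1 − 2Q).
1 − 2P − Q = 0.719945, giving −½ ln(0.719945) = 0.164290.
1 − 2Q = 0.886894, giving −¼ ln(0.886894) = 0.030007.
d = 0.164290 + 0.030007 = 0.194297.

0.194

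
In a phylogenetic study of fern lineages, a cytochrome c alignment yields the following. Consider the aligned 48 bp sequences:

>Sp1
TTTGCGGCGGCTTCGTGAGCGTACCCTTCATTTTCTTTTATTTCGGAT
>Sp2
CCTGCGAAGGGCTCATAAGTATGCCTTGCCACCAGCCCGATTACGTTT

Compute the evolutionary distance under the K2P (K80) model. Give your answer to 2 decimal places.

Of 48 sites, 15 differences are transitions and 11 are transversions, so P = 15/48 = 0.3125 and Q = 11/48 ≈ 0.229167.
Under the Kimura two-parameter model, d = −½ ln(1 − 2P − Q) − ¼ ln(1 − 2Q).
1 − 2P − Q = 0.145833, giving −½ ln(0.145833) = 0.962647.
1 − 2Q = 0.541666, giving −¼ ln(0.541666) = 0.153276.
d = 0.962647 + 0.153276 = 1.115923.

1.12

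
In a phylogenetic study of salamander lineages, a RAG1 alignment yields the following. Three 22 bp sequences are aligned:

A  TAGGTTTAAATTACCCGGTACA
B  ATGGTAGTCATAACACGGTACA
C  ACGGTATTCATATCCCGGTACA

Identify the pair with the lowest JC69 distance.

B and C

A–B: 8/22 differ, p = 0.364, d = 0.497.
A–C: 7/22 differ, p = 0.318, d = 0.414.
B–C: 4/22 differ, p = 0.182, d = 0.208.
The smallest distance is between B and C.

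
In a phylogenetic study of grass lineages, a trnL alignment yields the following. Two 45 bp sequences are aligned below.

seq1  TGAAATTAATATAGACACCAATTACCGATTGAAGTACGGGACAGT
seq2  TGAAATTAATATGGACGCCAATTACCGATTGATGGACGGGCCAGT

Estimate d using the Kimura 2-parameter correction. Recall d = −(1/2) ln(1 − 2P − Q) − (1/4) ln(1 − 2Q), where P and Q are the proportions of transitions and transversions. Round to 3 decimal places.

Of 45 sites, 2 differences are transitions and 3 are transversions, so P = 2/45 ≈ 0.044444 and Q = 3/45 ≈ 0.066667.
Under the Kimura two-parameter model, d = −½ ln(1 − 2P − Q) − ¼ ln(1 − 2Q).
1 − 2P − Q = 0.844445, giving −½ ln(0.844445) = 0.084538.
1 − 2Q = 0.866666, giving −¼ ln(0.866666) = 0.035775.
d = 0.084538 + 0.035775 = 0.120313.

0.120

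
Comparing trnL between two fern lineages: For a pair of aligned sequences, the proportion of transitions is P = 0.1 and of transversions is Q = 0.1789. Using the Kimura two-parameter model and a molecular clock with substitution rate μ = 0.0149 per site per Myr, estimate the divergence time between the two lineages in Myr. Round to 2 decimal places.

Under the Kimura two-parameter model, d = −½ ln(1 − 2P − Q) − ¼ ln(1 − 2Q).
1 − 2P − Q = 0.6211, giving −½ ln(0.6211) = 0.238132.
1 − 2Q = 0.6422, giving −¼ ln(0.6422) = 0.110714.
d = 0.238132 + 0.110714 = 0.348846.
Under a molecular clock d = 2μt, so t = d/(2μ) = 0.348846 / (2 × 0.0149) = 11.71 Myr.

11.71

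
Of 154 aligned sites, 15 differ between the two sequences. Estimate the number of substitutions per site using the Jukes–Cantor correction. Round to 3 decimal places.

0.104

p = 15/154 ≈ 0.097403.
d = −(3/4) ln(1 − 4p/3) = −0.75 ln(1 − 0.129871) = −0.75 ln(0.870129)
  = −0.75 × (-0.139114) = 0.104336 substitutions/site.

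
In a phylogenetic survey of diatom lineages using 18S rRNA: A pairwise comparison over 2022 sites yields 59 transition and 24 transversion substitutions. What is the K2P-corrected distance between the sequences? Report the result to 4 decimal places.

0.0424

P = 59/2022 ≈ 0.029179 and Q = 24/2022 ≈ 0.011869.
Under the Kimura two-parameter model, d = −½ ln(1 − 2P − Q) − ¼ ln(1 − 2Q).
1 − 2P − Q = 0.929773, giving −½ ln(0.929773) = 0.036407.
1 − 2Q = 0.976262, giving −¼ ln(0.976262) = 0.006006.
d = 0.036407 + 0.006006 = 0.042413.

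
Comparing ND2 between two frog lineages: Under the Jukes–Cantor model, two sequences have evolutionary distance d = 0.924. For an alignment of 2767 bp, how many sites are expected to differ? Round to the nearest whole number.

Invert JC69: p = (3/4)(1 − e^(−4d/3)) = 0.75 × (1 − e^(-1.232)) = 0.75 × (1 − 0.291709) = 0.531218.
Expected differing sites = pL ≈ 0.531218 × 2767 = 1469.880206 ≈ 1470.

1470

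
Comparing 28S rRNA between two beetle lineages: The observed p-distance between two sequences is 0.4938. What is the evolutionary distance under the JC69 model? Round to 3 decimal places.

d = −(3/4) ln(1 − 4p/3) = −0.75 ln(1 − 0.6584) = −0.75 ln(0.3416)
  = −0.75 × (-1.074115) = 0.805586 substitutions/site.

0.806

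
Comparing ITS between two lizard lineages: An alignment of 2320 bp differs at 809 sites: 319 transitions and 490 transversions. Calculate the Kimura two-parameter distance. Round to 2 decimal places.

0.47

P = 319/2320 = 0.1375 and Q = 490/2320 ≈ 0.211207.
Under the Kimura two-parameter model, d = −½ ln(1 − 2P − Q) − ¼ ln(1 − 2Q).
1 − 2P − Q = 0.513793, giving −½ ln(0.513793) = 0.332967.
1 − 2Q = 0.577586, giving −¼ ln(0.577586) = 0.137224.
d = 0.332967 + 0.137224 = 0.470191.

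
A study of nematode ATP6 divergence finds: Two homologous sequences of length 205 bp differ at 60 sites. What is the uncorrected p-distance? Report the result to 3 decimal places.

0.293

p = 60/205 = 0.292682… ≈ 0.293 (to 3 d.p.).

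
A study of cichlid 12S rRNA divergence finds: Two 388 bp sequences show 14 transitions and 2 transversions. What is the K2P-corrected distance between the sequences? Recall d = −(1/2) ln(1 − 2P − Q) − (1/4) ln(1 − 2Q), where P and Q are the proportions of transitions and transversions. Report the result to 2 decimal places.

0.04

P = 14/388 ≈ 0.036082 and Q = 2/388 ≈ 0.005155.
Under the Kimura two-parameter model, d = −½ ln(1 − 2P − Q) − ¼ ln(1 − 2Q).
1 − 2P − Q = 0.922681, giving −½ ln(0.922681) = 0.040236.
1 − 2Q = 0.98969, giving −¼ ln(0.98969) = 0.002591.
d = 0.040236 + 0.002591 = 0.042827.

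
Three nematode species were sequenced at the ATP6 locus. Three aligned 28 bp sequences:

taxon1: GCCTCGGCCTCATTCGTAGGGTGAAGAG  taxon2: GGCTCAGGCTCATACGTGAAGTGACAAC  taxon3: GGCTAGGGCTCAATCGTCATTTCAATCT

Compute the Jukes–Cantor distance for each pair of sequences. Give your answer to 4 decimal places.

taxon1–taxon2: 10/28 sites differ → p ≈ 0.357143, d = −0.75 ln(1 − 0.476191) = 0.484971 ≈ 0.4850.
taxon1–taxon3: 12/28 sites differ → p ≈ 0.428571, d = −0.75 ln(1 − 0.571428) = 0.635472 ≈ 0.6355.
taxon2–taxon3: 12/28 sites differ → p ≈ 0.428571, d = −0.75 ln(1 − 0.571428) = 0.635472 ≈ 0.6355.

d(taxon1,taxon2) = 0.4850, d(taxon1,taxon3) = 0.6355, d(taxon2,taxon3) = 0.6355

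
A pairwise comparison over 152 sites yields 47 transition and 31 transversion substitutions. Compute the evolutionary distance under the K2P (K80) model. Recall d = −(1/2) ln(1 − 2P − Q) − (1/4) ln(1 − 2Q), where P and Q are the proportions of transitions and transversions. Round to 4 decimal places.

0.9950

P = 47/152 ≈ 0.309211 and Q = 31/152 ≈ 0.203947.
Under the Kimura two-parameter model, d = −½ ln(1 − 2P − Q) − ¼ ln(1 − 2Q).
1 − 2P − Q = 0.177631, giving −½ ln(0.177631) = 0.864023.
1 − 2Q = 0.592106, giving −¼ ln(0.592106) = 0.131017.
d = 0.864023 + 0.131017 = 0.995040.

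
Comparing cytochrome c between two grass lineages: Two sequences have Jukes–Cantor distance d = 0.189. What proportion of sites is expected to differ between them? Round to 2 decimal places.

0.17

p = (3/4)(1 − e^(−4d/3)) = 0.75 × (1 − e^(-0.252)) = 0.75 × (1 − 0.777245) = 0.167066.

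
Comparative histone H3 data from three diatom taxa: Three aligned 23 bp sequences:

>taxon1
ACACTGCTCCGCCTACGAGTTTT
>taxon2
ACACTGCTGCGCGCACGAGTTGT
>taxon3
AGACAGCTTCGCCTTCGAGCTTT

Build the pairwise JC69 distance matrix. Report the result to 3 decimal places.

taxon1–taxon2: 4/23 sites differ → p ≈ 0.173913, d = −0.75 ln(1 − 0.231884) = 0.197861 ≈ 0.198.
taxon1–taxon3: 5/23 sites differ → p ≈ 0.217391, d = −0.75 ln(1 − 0.289855) = 0.256715 ≈ 0.257.
taxon2–taxon3: 8/23 sites differ → p ≈ 0.347826, d = −0.75 ln(1 − 0.463768) = 0.467391 ≈ 0.467.

d(taxon1,taxon2) = 0.198, d(taxon1,taxon3) = 0.257, d(taxon2,taxon3) = 0.467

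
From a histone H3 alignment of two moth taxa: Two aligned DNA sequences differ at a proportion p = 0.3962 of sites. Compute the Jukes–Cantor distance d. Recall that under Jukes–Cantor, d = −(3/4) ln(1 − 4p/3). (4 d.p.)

0.5635

d = −(3/4) ln(1 − 4p/3) = −0.75 ln(1 − 0.528267) = −0.75 ln(0.471733)
  = −0.75 × (-0.751342) = 0.563507 substitutions/site.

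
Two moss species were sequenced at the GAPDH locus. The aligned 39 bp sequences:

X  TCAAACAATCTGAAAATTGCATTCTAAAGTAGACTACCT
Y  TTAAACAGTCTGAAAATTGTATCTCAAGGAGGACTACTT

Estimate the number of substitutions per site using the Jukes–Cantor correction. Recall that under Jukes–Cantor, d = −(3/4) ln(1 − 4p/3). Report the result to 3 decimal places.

0.314

The sequences differ at 10 of 39 sites (2, 8, 20, 23, 24, 25, 28, 30, 31, 38), so p = 10/39 ≈ 0.25641.
d = −(3/4) ln(1 − 4p/3) = −0.75 ln(1 − 0.34188) = −0.75 ln(0.65812)
  = −0.75 × (-0.418368) = 0.313776 substitutions/site.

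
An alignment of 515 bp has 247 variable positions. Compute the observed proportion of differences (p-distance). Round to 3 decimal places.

p = 247/515 = 0.479611… ≈ 0.480 (to 3 d.p.).

0.480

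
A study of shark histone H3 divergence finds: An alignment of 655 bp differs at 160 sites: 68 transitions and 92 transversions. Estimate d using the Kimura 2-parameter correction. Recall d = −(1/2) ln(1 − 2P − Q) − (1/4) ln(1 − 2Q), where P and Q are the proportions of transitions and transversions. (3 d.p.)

P = 68/655 ≈ 0.103817 and Q = 92/655 ≈ 0.140458.
Under the Kimura two-parameter model, d = −½ ln(1 − 2P − Q) − ¼ ln(1 − 2Q).
1 − 2P − Q = 0.651908, giving −½ ln(0.651908) = 0.213926.
1 − 2Q = 0.719084, giving −¼ ln(0.719084) = 0.082444.
d = 0.213926 + 0.082444 = 0.296370.

0.296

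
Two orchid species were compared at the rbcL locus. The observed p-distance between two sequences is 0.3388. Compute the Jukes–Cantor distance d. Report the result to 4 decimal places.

d = −(3/4) ln(1 − 4p/3) = −0.75 ln(1 − 0.451733) = −0.75 ln(0.548267)
  = −0.75 × (-0.600993) = 0.450745 substitutions/site.

0.4507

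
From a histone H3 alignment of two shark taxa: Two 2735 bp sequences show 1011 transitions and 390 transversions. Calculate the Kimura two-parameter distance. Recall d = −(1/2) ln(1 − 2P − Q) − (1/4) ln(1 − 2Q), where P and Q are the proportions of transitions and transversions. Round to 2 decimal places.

1.15

P = 1011/2735 ≈ 0.369653 and Q = 390/2735 ≈ 0.142596.
Under the Kimura two-parameter model, d = −½ ln(1 − 2P − Q) − ¼ ln(1 − 2Q).
1 − 2P − Q = 0.118098, giving −½ ln(0.118098) = 1.068120.
1 − 2Q = 0.714808, giving −¼ ln(0.714808) = 0.083935.
d = 1.068120 + 0.083935 = 1.152055.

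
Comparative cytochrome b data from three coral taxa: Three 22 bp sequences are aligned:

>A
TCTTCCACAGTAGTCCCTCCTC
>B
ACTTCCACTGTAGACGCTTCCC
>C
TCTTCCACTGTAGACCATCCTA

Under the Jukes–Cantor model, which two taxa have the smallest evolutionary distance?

A–B: 6/22 differ, p = 0.273, d = 0.339.
A–C: 4/22 differ, p = 0.182, d = 0.208.
B–C: 6/22 differ, p = 0.273, d = 0.339.
The smallest distance is between A and C.

A and C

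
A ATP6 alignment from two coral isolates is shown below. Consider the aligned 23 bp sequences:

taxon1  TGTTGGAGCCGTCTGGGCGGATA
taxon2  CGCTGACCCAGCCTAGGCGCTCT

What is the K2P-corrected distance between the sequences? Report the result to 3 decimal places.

Of 23 sites, 6 differences are transitions and 6 are transversions, so P = 6/23 ≈ 0.26087 and Q = 6/23 ≈ 0.26087.
Under the Kimura two-parameter model, d = −½ ln(1 − 2P − Q) − ¼ ln(1 − 2Q).
1 − 2P − Q = 0.21739, giving −½ ln(0.21739) = 0.763031.
1 − 2Q = 0.47826, giving −¼ ln(0.47826) = 0.184400.
d = 0.763031 + 0.184400 = 0.947431.

0.947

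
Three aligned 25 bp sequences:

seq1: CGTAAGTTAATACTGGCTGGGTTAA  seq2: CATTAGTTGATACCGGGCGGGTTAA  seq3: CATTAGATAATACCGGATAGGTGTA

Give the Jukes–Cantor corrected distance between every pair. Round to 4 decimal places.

d(seq1,seq2) = 0.2892, d(seq1,seq3) = 0.4172, d(seq2,seq3) = 0.3505

seq1–seq2: 6/25 sites differ → p = 0.24, d = −0.75 ln(1 − 0.32) = 0.289247 ≈ 0.2892.
seq1–seq3: 8/25 sites differ → p = 0.32, d = −0.75 ln(1 − 0.426667) = 0.417216 ≈ 0.4172.
seq2–seq3: 7/25 sites differ → p = 0.28, d = −0.75 ln(1 − 0.373333) = 0.350505 ≈ 0.3505.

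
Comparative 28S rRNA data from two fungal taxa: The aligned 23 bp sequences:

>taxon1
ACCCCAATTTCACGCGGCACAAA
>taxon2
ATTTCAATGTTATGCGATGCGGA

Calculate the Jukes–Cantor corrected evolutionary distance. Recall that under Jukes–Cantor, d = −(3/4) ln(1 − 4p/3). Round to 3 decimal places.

0.761

The sequences differ at 11 of 23 sites, so p = 11/23 ≈ 0.478261.
d = −(3/4) ln(1 − 4p/3) = −0.75 ln(1 − 0.637681) = −0.75 ln(0.362319)
  = −0.75 × (-1.015230) = 0.761423 substitutions/site.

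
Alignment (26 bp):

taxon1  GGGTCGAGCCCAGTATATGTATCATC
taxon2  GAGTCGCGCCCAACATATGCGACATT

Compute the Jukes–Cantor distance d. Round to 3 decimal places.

The sequences differ at 8 of 26 sites (2, 7, 13, 14, 20, 21, 22, 26), so p = 8/26 ≈ 0.307692.
d = −(3/4) ln(1 − 4p/3) = −0.75 ln(1 − 0.410256) = −0.75 ln(0.589744)
  = −0.75 × (-0.528067) = 0.396050 substitutions/site.

0.396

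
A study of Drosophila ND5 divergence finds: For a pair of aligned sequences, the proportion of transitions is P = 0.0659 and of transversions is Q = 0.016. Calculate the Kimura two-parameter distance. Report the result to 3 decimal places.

Under the Kimura two-parameter model, d = −½ ln(1 − 2P − Q) − ¼ ln(1 − 2Q).
1 − 2P − Q = 0.8522, giving −½ ln(0.8522) = 0.079967.
1 − 2Q = 0.968, giving −¼ ln(0.968) = 0.008131.
d = 0.079967 + 0.008131 = 0.088098.

0.088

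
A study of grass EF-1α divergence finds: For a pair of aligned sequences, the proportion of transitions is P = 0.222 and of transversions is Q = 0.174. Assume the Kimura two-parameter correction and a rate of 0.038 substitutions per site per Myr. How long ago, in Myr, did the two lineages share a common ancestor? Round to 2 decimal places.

Under the Kimura two-parameter model, d = −½ ln(1 − 2P − Q) − ¼ ln(1 − 2Q).
1 − 2P − Q = 0.382, giving −½ ln(0.382) = 0.481167.
1 − 2Q = 0.652, giving −¼ ln(0.652) = 0.106928.
d = 0.481167 + 0.106928 = 0.588095.
Under a molecular clock d = 2μt, so t = d/(2μ) = 0.588095 / (2 × 0.038) = 7.74 Myr.

7.74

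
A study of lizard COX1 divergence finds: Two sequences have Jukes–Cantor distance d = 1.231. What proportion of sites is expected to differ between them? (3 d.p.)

0.605

p = (3/4)(1 − e^(−4d/3)) = 0.75 × (1 − e^(-1.641333)) = 0.75 × (1 − 0.193722) = 0.604709.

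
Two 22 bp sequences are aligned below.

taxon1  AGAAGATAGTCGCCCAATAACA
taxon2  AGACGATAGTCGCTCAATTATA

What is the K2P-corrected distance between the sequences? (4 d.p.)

0.2094

Of 22 sites, 2 differences are transitions and 2 are transversions, so P = 2/22 ≈ 0.090909 and Q = 2/22 ≈ 0.090909.
Under the Kimura two-parameter model, d = −½ ln(1 − 2P − Q) − ¼ ln(1 − 2Q).
1 − 2P − Q = 0.727273, giving −½ ln(0.727273) = 0.159227.
1 − 2Q = 0.818182, giving −¼ ln(0.818182) = 0.050168.
d = 0.159227 + 0.050168 = 0.209395.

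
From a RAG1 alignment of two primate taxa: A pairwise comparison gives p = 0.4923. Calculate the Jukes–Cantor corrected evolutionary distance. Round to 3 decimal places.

d = −(3/4) ln(1 − 4p/3) = −0.75 ln(1 − 0.6564) = −0.75 ln(0.3436)
  = −0.75 × (-1.068277) = 0.801208 substitutions/site.

0.801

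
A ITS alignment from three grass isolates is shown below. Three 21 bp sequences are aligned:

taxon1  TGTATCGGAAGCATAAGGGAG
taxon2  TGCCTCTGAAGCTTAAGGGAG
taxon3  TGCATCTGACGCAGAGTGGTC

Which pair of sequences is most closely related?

taxon1 and taxon2

taxon1–taxon2: 4/21 differ, p = 0.190, d = 0.220.
taxon1–taxon3: 8/21 differ, p = 0.381, d = 0.532.
taxon2–taxon3: 8/21 differ, p = 0.381, d = 0.532.
The smallest distance is between taxon1 and taxon2.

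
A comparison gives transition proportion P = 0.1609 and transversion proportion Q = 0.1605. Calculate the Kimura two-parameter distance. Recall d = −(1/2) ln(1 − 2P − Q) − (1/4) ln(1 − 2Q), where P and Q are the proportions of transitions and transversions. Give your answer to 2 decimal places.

0.43

Under the Kimura two-parameter model, d = −½ ln(1 − 2P − Q) − ¼ ln(1 − 2Q).
1 − 2P − Q = 0.5177, giving −½ ln(0.5177) = 0.329180.
1 − 2Q = 0.679, giving −¼ ln(0.679) = 0.096784.
d = 0.329180 + 0.096784 = 0.425964.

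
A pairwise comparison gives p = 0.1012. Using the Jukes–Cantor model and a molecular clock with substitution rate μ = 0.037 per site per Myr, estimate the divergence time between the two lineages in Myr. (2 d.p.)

d = −(3/4) ln(1 − 4p/3) = −0.75 ln(1 − 0.134933) = −0.75 ln(0.865067)
  = −0.75 × (-0.144948) = 0.108711 substitutions/site.
Under a molecular clock d = 2μt, so t = d/(2μ) = 0.108711 / (2 × 0.037) = 1.47 Myr.

1.47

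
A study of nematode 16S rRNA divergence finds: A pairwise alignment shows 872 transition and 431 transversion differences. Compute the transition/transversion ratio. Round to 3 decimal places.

R = 872/431 = 2.023201… ≈ 2.023 (to 3 d.p.).

2.023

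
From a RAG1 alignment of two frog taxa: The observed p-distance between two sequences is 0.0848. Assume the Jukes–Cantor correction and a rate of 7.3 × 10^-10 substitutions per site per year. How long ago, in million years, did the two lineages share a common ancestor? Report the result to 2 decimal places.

61.64

d = −(3/4) ln(1 − 4p/3) = −0.75 ln(1 − 0.113067) = −0.75 ln(0.886933)
  = −0.75 × (-0.119986) = 0.089990 substitutions/site.
Under a molecular clock d = 2μt, so t = d/(2μ) = 0.089990 / (2 × 7.3 × 10^-10) = 61.64 million years.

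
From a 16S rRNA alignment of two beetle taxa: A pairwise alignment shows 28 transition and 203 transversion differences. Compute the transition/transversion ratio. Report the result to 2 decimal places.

R = 28/203 = 0.137931… ≈ 0.14 (to 2 d.p.).

0.14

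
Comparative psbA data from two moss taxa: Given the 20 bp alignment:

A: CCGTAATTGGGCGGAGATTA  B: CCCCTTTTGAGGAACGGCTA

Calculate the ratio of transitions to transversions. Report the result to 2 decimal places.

1.20

Transitions are A↔G and C↔T; transversions are all other mismatches.
Transitions: 6. Transversions: 5.
R = 6/5 = 1.20.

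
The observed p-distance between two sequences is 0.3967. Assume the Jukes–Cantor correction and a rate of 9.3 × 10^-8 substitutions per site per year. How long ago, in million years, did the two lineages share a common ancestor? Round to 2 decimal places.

d = −(3/4) ln(1 − 4p/3) = −0.75 ln(1 − 0.528933) = −0.75 ln(0.471067)
  = −0.75 × (-0.752755) = 0.564566 substitutions/site.
Under a molecular clock d = 2μt, so t = d/(2μ) = 0.564566 / (2 × 9.3 × 10^-8) = 3.04 million years.

3.04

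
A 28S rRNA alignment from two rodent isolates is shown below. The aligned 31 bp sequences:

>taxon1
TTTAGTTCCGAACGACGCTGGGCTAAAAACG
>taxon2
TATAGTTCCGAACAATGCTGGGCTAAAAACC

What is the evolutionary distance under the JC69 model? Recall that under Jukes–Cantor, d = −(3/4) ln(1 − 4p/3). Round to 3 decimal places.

0.142

The sequences differ at 4 of 31 sites (2, 14, 16, 31), so p = 4/31 ≈ 0.129032.
d = −(3/4) ln(1 − 4p/3) = −0.75 ln(1 − 0.172043) = −0.75 ln(0.827957)
  = −0.75 × (-0.188794) = 0.141596 substitutions/site.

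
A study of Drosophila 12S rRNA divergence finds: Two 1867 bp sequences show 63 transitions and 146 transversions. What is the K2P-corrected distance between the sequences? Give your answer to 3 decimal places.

0.121

P = 63/1867 ≈ 0.033744 and Q = 146/1867 ≈ 0.0782.
Under the Kimura two-parameter model, d = −½ ln(1 − 2P − Q) − ¼ ln(1 − 2Q).
1 − 2P − Q = 0.854312, giving −½ ln(0.854312) = 0.078729.
1 − 2Q = 0.8436, giving −¼ ln(0.8436) = 0.042519.
d = 0.078729 + 0.042519 = 0.121248.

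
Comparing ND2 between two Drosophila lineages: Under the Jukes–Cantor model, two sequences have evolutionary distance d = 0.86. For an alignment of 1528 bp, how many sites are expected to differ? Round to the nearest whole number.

Invert JC69: p = (3/4)(1 − e^(−4d/3)) = 0.75 × (1 − e^(-1.146667)) = 0.75 × (1 − 0.317694) = 0.511730.
Expected differing sites = pL ≈ 0.511730 × 1528 = 781.92344 ≈ 782.

782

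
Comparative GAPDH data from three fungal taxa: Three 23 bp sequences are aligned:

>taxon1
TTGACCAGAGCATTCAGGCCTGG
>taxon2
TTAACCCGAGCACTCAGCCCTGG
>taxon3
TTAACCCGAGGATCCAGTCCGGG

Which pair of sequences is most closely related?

taxon1 and taxon2

taxon1–taxon2: 4/23 differ, p = 0.174, d = 0.198.
taxon1–taxon3: 6/23 differ, p = 0.261, d = 0.321.
taxon2–taxon3: 5/23 differ, p = 0.217, d = 0.257.
The smallest distance is between taxon1 and taxon2.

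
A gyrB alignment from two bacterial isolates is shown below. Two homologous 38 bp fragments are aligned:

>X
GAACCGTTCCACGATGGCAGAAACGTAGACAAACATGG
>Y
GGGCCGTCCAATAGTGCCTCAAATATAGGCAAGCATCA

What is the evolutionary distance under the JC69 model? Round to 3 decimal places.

0.618

The sequences differ at 16 of 38 sites, so p = 16/38 ≈ 0.421053.
d = −(3/4) ln(1 − 4p/3) = −0.75 ln(1 − 0.561404) = −0.75 ln(0.438596)
  = −0.75 × (-0.824177) = 0.618133 substitutions/site.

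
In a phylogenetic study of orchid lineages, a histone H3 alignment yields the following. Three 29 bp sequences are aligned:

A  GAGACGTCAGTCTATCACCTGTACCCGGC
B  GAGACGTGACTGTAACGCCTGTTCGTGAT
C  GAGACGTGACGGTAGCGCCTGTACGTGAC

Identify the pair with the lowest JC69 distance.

B and C

A–B: 10/29 differ, p = 0.345, d = 0.462.
A–C: 9/29 differ, p = 0.310, d = 0.401.
B–C: 4/29 differ, p = 0.138, d = 0.152.
The smallest distance is between B and C.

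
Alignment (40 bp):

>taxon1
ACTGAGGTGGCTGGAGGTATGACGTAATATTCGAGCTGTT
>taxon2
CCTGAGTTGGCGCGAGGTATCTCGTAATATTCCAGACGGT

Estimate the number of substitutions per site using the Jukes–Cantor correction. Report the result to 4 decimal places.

The sequences differ at 10 of 40 sites (1, 7, 12, 13, 21, 22, 33, 36, 37, 39), so p = 10/40 = 0.25.
d = −(3/4) ln(1 − 4p/3) = −0.75 ln(1 − 0.333333) = −0.75 ln(0.666667)
  = −0.75 × (-0.405465) = 0.304099 substitutions/site.

0.3041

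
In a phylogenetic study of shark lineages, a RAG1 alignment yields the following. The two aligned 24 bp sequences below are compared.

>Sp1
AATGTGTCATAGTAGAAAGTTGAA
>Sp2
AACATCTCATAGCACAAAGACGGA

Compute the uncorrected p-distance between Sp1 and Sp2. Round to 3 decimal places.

The sequences differ at 8 of 24 positions (sites 3, 4, 6, 13, 15, 20, 21, 23).
p = 8/24 = 0.333333… ≈ 0.333 (to 3 d.p.).

0.333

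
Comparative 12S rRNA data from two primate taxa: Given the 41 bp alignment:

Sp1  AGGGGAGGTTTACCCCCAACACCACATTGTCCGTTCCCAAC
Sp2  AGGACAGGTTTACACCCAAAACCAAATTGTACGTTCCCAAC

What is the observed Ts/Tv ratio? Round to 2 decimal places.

Transitions are A↔G and C↔T; transversions are all other mismatches.
Transitions: 1. Transversions: 5.
R = 1/5 = 0.20.

0.20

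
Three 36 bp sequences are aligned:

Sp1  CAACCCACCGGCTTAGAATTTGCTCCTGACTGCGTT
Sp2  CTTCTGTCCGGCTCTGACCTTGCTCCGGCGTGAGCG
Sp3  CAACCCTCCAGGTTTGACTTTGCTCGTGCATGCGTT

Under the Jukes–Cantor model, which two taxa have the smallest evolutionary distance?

Sp1–Sp2: 15/36 differ, p = 0.417, d = 0.608.
Sp1–Sp3: 8/36 differ, p = 0.222, d = 0.264.
Sp2–Sp3: 14/36 differ, p = 0.389, d = 0.548.
The smallest distance is between Sp1 and Sp3.

Sp1 and Sp3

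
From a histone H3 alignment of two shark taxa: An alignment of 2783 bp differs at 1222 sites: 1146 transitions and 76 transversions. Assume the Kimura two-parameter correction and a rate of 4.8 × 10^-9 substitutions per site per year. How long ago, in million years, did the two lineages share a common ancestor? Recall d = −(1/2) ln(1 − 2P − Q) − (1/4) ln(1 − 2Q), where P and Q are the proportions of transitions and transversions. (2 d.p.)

100.58

P = 1146/2783 ≈ 0.411786 and Q = 76/2783 ≈ 0.027309.
Under the Kimura two-parameter model, d = −½ ln(1 − 2P − Q) − ¼ ln(1 − 2Q).
1 − 2P − Q = 0.149119, giving −½ ln(0.149119) = 0.951505.
1 − 2Q = 0.945382, giving −¼ ln(0.945382) = 0.014042.
d = 0.951505 + 0.014042 = 0.965547.
Under a molecular clock d = 2μt, so t = d/(2μ) = 0.965547 / (2 × 4.8 × 10^-9) = 100.58 million years.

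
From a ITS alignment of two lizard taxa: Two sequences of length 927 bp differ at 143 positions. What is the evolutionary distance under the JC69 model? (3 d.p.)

0.173

p = 143/927 ≈ 0.154261.
d = −(3/4) ln(1 − 4p/3) = −0.75 ln(1 − 0.205681) = −0.75 ln(0.794319)
  = −0.75 × (-0.230270) = 0.172703 substitutions/site.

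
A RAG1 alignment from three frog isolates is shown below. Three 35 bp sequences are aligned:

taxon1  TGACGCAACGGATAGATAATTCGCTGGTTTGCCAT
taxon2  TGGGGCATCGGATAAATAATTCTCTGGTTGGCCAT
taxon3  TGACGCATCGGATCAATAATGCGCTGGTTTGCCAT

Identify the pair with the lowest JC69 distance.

taxon1–taxon2: 6/35 differ, p = 0.171, d = 0.195.
taxon1–taxon3: 4/35 differ, p = 0.114, d = 0.124.
taxon2–taxon3: 6/35 differ, p = 0.171, d = 0.195.
The smallest distance is between taxon1 and taxon3.

taxon1 and taxon3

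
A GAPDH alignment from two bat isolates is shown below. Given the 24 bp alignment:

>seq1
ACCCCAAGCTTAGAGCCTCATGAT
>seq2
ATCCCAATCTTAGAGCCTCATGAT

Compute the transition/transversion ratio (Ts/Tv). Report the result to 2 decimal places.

1.00

Transitions are A↔G and C↔T; transversions are all other mismatches.
Transitions: 1. Transversions: 1.
R = 1/1 = 1.00.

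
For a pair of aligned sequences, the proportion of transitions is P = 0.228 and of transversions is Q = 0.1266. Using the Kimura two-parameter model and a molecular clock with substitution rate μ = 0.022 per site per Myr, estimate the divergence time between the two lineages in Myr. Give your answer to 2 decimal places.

Under the Kimura two-parameter model, d = −½ ln(1 − 2P − Q) − ¼ ln(1 − 2Q).
1 − 2P − Q = 0.4174, giving −½ ln(0.4174) = 0.436855.
1 − 2Q = 0.7468, giving −¼ ln(0.7468) = 0.072989.
d = 0.436855 + 0.072989 = 0.509844.
Under a molecular clock d = 2μt, so t = d/(2μ) = 0.509844 / (2 × 0.022) = 11.59 Myr.

11.59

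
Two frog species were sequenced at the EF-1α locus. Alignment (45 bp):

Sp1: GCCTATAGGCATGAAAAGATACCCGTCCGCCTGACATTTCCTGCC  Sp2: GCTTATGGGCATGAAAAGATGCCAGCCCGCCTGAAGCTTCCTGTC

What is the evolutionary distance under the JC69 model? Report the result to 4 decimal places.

The sequences differ at 9 of 45 sites (3, 7, 21, 24, 26, 35, 36, 37, 44), so p = 9/45 = 0.2.
d = −(3/4) ln(1 − 4p/3) = −0.75 ln(1 − 0.266667) = −0.75 ln(0.733333)
  = −0.75 × (-0.310155) = 0.232616 substitutions/site.

0.2326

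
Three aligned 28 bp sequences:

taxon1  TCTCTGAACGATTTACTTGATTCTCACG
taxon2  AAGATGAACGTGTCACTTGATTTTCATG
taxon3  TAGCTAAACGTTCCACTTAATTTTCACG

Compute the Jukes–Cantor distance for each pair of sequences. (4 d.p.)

d(taxon1,taxon2) = 0.4197, d(taxon1,taxon3) = 0.3597, d(taxon2,taxon3) = 0.3041

taxon1–taxon2: 9/28 sites differ → p ≈ 0.321429, d = −0.75 ln(1 − 0.428572) = 0.419713 ≈ 0.4197.
taxon1–taxon3: 8/28 sites differ → p ≈ 0.285714, d = −0.75 ln(1 − 0.380952) = 0.359679 ≈ 0.3597.
taxon2–taxon3: 7/28 sites differ → p = 0.25, d = −0.75 ln(1 − 0.333333) = 0.304098 ≈ 0.3041.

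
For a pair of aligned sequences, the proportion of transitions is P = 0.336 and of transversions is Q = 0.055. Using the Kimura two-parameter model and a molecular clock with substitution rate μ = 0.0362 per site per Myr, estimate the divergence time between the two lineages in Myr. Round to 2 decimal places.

Under the Kimura two-parameter model, d = −½ ln(1 − 2P − Q) − ¼ ln(1 − 2Q).
1 − 2P − Q = 0.273, giving −½ ln(0.273) = 0.649142.
1 − 2Q = 0.89, giving −¼ ln(0.89) = 0.029133.
d = 0.649142 + 0.029133 = 0.678275.
Under a molecular clock d = 2μt, so t = d/(2μ) = 0.678275 / (2 × 0.0362) = 9.37 Myr.

9.37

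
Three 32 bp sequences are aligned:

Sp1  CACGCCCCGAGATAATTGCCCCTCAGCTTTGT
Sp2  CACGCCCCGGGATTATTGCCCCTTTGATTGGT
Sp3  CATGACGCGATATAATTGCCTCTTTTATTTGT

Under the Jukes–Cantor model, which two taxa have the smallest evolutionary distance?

Sp1 and Sp2

Sp1–Sp2: 6/32 differ, p = 0.188, d = 0.216.
Sp1–Sp3: 9/32 differ, p = 0.281, d = 0.353.
Sp2–Sp3: 9/32 differ, p = 0.281, d = 0.353.
The smallest distance is between Sp1 and Sp2.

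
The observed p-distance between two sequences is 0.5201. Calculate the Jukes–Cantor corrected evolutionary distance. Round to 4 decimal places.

0.8868

d = −(3/4) ln(1 − 4p/3) = −0.75 ln(1 − 0.693467) = −0.75 ln(0.306533)
  = −0.75 × (-1.182430) = 0.886823 substitutions/site.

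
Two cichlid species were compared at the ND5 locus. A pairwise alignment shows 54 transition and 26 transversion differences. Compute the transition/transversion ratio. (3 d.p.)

2.077

R = 54/26 = 2.076923… ≈ 2.077 (to 3 d.p.).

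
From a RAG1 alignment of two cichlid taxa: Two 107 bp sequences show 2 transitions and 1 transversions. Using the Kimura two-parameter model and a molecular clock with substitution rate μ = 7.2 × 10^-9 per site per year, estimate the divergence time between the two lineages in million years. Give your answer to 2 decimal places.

1.99

P = 2/107 ≈ 0.018692 and Q = 1/107 ≈ 0.009346.
Under the Kimura two-parameter model, d = −½ ln(1 − 2P − Q) − ¼ ln(1 − 2Q).
1 − 2P − Q = 0.95327, giving −½ ln(0.95327) = 0.023929.
1 − 2Q = 0.981308, giving −¼ ln(0.981308) = 0.004717.
d = 0.023929 + 0.004717 = 0.028646.
Under a molecular clock d = 2μt, so t = d/(2μ) = 0.028646 / (2 × 7.2 × 10^-9) = 1.99 million years.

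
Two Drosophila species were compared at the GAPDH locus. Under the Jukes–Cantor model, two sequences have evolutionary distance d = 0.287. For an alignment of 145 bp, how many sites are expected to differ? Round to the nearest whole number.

35

Invert JC69: p = (3/4)(1 − e^(−4d/3)) = 0.75 × (1 − e^(-0.382667)) = 0.75 × (1 − 0.682040) = 0.238470.
Expected differing sites = pL ≈ 0.238470 × 145 = 34.57815 ≈ 35.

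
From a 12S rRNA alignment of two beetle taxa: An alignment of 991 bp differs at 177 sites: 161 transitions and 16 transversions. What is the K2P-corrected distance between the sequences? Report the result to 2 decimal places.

0.22

P = 161/991 ≈ 0.162462 and Q = 16/991 ≈ 0.016145.
Under the Kimura two-parameter model, d = −½ ln(1 − 2P − Q) − ¼ ln(1 − 2Q).
1 − 2P − Q = 0.658931, giving −½ ln(0.658931) = 0.208568.
1 − 2Q = 0.96771, giving −¼ ln(0.96771) = 0.008206.
d = 0.208568 + 0.008206 = 0.216774.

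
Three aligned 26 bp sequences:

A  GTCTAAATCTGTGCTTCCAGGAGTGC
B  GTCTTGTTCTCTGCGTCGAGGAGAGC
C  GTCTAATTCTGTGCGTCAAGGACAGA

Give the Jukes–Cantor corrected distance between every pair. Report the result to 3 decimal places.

A–B: 7/26 sites differ → p ≈ 0.269231, d = −0.75 ln(1 − 0.358975) = 0.333515 ≈ 0.334.
A–C: 6/26 sites differ → p ≈ 0.230769, d = −0.75 ln(1 − 0.307692) = 0.275793 ≈ 0.276.
B–C: 6/26 sites differ → p ≈ 0.230769, d = −0.75 ln(1 − 0.307692) = 0.275793 ≈ 0.276.

d(A,B) = 0.334, d(A,C) = 0.276, d(B,C) = 0.276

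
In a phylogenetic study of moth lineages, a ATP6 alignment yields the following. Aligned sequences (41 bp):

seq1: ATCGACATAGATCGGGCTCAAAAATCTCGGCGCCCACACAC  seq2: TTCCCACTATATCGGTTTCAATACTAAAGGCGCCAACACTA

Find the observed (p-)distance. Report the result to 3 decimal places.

The sequences differ at 16 of 41 positions.
p = 16/41 = 0.390243… ≈ 0.390 (to 3 d.p.).

0.390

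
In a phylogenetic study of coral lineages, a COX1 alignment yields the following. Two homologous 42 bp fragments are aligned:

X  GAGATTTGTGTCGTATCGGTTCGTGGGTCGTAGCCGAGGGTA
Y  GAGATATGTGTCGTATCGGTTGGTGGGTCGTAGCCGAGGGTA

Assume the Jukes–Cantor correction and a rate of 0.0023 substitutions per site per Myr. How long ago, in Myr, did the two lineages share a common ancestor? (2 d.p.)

10.70

The sequences differ at 2 of 42 sites (6, 22), so p = 2/42 ≈ 0.047619.
d = −(3/4) ln(1 − 4p/3) = −0.75 ln(1 − 0.063492) = −0.75 ln(0.936508)
  = −0.75 × (-0.065597) = 0.049198 substitutions/site.
Under a molecular clock d = 2μt, so t = d/(2μ) = 0.049198 / (2 × 0.0023) = 10.70 Myr.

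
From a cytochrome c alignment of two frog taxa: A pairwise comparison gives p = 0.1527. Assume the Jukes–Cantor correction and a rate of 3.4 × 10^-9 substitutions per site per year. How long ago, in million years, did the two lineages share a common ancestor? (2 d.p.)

d = −(3/4) ln(1 − 4p/3) = −0.75 ln(1 − 0.2036) = −0.75 ln(0.7964)
  = −0.75 × (-0.227654) = 0.170741 substitutions/site.
Under a molecular clock d = 2μt, so t = d/(2μ) = 0.170741 / (2 × 3.4 × 10^-9) = 25.11 million years.

25.11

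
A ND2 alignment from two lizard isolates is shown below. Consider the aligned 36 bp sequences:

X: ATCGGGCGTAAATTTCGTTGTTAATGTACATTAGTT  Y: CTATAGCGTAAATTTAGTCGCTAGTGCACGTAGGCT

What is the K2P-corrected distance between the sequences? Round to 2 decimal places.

Of 36 sites, 8 differences are transitions and 5 are transversions, so P = 8/36 ≈ 0.222222 and Q = 5/36 ≈ 0.138889.
Under the Kimura two-parameter model, d = −½ ln(1 − 2P − Q) − ¼ ln(1 − 2Q).
1 − 2P − Q = 0.416667, giving −½ ln(0.416667) = 0.437734.
1 − 2Q = 0.722222, giving −¼ ln(0.722222) = 0.081356.
d = 0.437734 + 0.081356 = 0.519090.

0.52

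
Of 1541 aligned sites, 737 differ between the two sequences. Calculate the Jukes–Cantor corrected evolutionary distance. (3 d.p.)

0.761

p = 737/1541 ≈ 0.478261.
d = −(3/4) ln(1 − 4p/3) = −0.75 ln(1 − 0.637681) = −0.75 ln(0.362319)
  = −0.75 × (-1.015230) = 0.761423 substitutions/site.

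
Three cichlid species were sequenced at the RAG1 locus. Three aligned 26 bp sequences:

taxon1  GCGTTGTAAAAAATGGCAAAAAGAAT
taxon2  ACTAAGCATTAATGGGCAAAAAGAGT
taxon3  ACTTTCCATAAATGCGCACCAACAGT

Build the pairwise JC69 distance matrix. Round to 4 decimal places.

d(taxon1,taxon2) = 0.5393, d(taxon1,taxon3) = 0.7166, d(taxon2,taxon3) = 0.3961

taxon1–taxon2: 10/26 sites differ → p ≈ 0.384615, d = −0.75 ln(1 − 0.51282) = 0.539341 ≈ 0.5393.
taxon1–taxon3: 12/26 sites differ → p ≈ 0.461538, d = −0.75 ln(1 − 0.615384) = 0.716632 ≈ 0.7166.
taxon2–taxon3: 8/26 sites differ → p ≈ 0.307692, d = −0.75 ln(1 − 0.410256) = 0.396050 ≈ 0.3961.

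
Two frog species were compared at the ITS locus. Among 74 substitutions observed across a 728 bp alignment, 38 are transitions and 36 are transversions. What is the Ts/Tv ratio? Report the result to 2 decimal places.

R = 38/36 = 1.055555… ≈ 1.06 (to 2 d.p.).

1.06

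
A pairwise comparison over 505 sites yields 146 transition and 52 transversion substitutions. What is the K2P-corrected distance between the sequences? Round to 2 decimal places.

0.63

P = 146/505 ≈ 0.289109 and Q = 52/505 ≈ 0.10297.
Under the Kimura two-parameter model, d = −½ ln(1 − 2P − Q) − ¼ ln(1 − 2Q).
1 − 2P − Q = 0.318812, giving −½ ln(0.318812) = 0.571577.
1 − 2Q = 0.79406, giving −¼ ln(0.79406) = 0.057649.
d = 0.571577 + 0.057649 = 0.629226.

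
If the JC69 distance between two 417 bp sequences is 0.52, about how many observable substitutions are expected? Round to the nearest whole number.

Invert JC69: p = (3/4)(1 − e^(−4d/3)) = 0.75 × (1 − e^(-0.693333)) = 0.75 × (1 − 0.499907) = 0.375070.
Expected differing sites = pL ≈ 0.375070 × 417 = 156.40419 ≈ 156.

156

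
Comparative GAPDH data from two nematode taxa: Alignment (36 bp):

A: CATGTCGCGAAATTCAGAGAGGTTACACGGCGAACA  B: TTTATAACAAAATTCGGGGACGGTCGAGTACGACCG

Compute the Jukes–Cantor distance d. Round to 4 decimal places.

The sequences differ at 17 of 36 sites, so p = 17/36 ≈ 0.472222.
d = −(3/4) ln(1 − 4p/3) = −0.75 ln(1 − 0.629629) = −0.75 ln(0.370371)
  = −0.75 × (-0.993250) = 0.744938 substitutions/site.

0.7449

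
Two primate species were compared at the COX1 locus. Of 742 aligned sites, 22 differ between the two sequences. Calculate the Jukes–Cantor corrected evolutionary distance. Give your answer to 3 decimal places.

0.030

p = 22/742 ≈ 0.02965.
d = −(3/4) ln(1 − 4p/3) = −0.75 ln(1 − 0.039533) = −0.75 ln(0.960467)
  = −0.75 × (-0.040336) = 0.030252 substitutions/site.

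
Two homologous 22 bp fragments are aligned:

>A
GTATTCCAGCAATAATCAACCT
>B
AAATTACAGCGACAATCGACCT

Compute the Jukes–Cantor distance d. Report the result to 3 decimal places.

0.339

The sequences differ at 6 of 22 sites (1, 2, 6, 11, 13, 18), so p = 6/22 ≈ 0.272727.
d = −(3/4) ln(1 − 4p/3) = −0.75 ln(1 − 0.363636) = −0.75 ln(0.636364)
  = −0.75 × (-0.451985) = 0.338989 substitutions/site.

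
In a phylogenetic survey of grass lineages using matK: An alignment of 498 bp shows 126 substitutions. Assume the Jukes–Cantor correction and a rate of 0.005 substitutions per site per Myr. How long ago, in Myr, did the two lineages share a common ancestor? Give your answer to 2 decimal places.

p = 126/498 ≈ 0.253012.
d = −(3/4) ln(1 − 4p/3) = −0.75 ln(1 − 0.337349) = −0.75 ln(0.662651)
  = −0.75 × (-0.411507) = 0.308630 substitutions/site.
Under a molecular clock d = 2μt, so t = d/(2μ) = 0.308630 / (2 × 0.005) = 30.86 Myr.

30.86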